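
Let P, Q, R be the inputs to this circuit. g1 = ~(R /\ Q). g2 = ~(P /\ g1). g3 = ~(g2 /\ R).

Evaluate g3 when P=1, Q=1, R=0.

1

g1 = ~(0 /\ 1) = 1
g2 = ~(1 /\ 1) = 0
g3 = ~(0 /\ 0) = 1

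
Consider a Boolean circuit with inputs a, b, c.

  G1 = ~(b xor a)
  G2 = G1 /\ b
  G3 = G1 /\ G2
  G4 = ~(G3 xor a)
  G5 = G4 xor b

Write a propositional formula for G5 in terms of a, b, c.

(~(((~(b xor a)) /\ ((~(b xor a)) /\ b)) xor a)) xor b

G1 = ~(b xor a)
G2 = G1 /\ b = (~(b xor a)) /\ b
G3 = G1 /\ G2 = (~(b xor a)) /\ ((~(b xor a)) /\ b)
G4 = ~(G3 xor a) = ~(((~(b xor a)) /\ ((~(b xor a)) /\ b)) xor a)
G5 = G4 xor b = (~(((~(b xor a)) /\ ((~(b xor a)) /\ b)) xor a)) xor b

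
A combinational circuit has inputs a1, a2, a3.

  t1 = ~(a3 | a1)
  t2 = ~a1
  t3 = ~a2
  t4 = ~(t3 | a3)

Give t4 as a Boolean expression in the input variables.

t3 = ~a2
t4 = ~(t3 | a3) = ~(~a2 | a3)

~(~a2 | a3)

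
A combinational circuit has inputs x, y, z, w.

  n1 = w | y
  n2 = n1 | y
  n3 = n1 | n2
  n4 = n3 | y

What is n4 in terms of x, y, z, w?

n1 = w | y
n2 = n1 | y = (w | y) | y
n3 = n1 | n2 = (w | y) | ((w | y) | y)
n4 = n3 | y = ((w | y) | ((w | y) | y)) | y

((w | y) | ((w | y) | y)) | y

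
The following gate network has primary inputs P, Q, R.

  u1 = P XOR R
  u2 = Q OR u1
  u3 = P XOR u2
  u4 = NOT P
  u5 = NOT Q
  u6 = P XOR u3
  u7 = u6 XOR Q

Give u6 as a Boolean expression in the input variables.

u1 = P XOR R
u2 = Q OR u1 = Q OR (P XOR R)
u3 = P XOR u2 = P XOR (Q OR (P XOR R))
u6 = P XOR u3 = P XOR (P XOR (Q OR (P XOR R)))

P XOR (P XOR (Q OR (P XOR R)))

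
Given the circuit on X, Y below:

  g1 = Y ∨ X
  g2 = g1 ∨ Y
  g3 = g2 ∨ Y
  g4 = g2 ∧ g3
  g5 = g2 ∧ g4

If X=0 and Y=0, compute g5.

0

g1 = 0 ∨ 0 = 0
g2 = 0 ∨ 0 = 0
g3 = 0 ∨ 0 = 0
g4 = 0 ∧ 0 = 0
g5 = 0 ∧ 0 = 0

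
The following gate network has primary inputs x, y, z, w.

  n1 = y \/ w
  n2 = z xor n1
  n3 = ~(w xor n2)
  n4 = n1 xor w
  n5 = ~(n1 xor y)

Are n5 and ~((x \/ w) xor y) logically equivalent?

No

n1 = y \/ w
n5 = ~(n1 xor y) = ~((y \/ w) xor y)
At x=0, y=1, z=0, w=0: circuit gives 1, formula gives 0.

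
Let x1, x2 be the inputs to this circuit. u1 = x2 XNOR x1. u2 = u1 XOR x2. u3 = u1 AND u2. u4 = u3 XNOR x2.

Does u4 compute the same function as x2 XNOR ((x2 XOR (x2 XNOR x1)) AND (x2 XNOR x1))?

u1 = x2 XNOR x1
u2 = u1 XOR x2 = (x2 XNOR x1) XOR x2
u3 = u1 AND u2 = (x2 XNOR x1) AND ((x2 XNOR x1) XOR x2)
u4 = u3 XNOR x2 = ((x2 XNOR x1) AND ((x2 XNOR x1) XOR x2)) XNOR x2
At x1=0, x2=0: circuit gives 0, formula gives 0.
At x1=1, x2=0: circuit gives 1, formula gives 1.
Agrees on all 4 inputs.

Yes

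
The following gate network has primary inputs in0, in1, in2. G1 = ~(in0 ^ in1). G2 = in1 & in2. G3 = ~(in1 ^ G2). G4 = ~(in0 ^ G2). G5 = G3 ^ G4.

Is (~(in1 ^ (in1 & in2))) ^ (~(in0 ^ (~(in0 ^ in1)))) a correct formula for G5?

G2 = in1 & in2
G3 = ~(in1 ^ G2) = ~(in1 ^ (in1 & in2))
G4 = ~(in0 ^ G2) = ~(in0 ^ (in1 & in2))
G5 = G3 ^ G4 = (~(in1 ^ (in1 & in2))) ^ (~(in0 ^ (in1 & in2)))
At in0=0, in1=0, in2=0: circuit gives 0, formula gives 1.

No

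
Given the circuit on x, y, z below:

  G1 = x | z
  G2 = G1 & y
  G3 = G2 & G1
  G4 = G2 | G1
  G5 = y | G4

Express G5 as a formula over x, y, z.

G1 = x | z
G2 = G1 & y = (x | z) & y
G4 = G2 | G1 = ((x | z) & y) | (x | z)
G5 = y | G4 = y | (((x | z) & y) | (x | z))

y | (((x | z) & y) | (x | z))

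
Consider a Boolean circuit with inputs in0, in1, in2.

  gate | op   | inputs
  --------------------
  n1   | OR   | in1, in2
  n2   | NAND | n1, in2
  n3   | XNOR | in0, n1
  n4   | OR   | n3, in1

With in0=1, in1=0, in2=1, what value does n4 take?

1

n1 = 0 OR 1 = 1
n3 = 1 XNOR 1 = 1
n4 = 1 OR 0 = 1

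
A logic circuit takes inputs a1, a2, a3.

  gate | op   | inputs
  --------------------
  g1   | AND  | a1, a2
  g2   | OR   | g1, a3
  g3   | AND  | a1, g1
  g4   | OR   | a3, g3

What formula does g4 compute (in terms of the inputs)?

a3 OR (a1 AND (a1 AND a2))

g1 = a1 AND a2
g3 = a1 AND g1 = a1 AND (a1 AND a2)
g4 = a3 OR g3 = a3 OR (a1 AND (a1 AND a2))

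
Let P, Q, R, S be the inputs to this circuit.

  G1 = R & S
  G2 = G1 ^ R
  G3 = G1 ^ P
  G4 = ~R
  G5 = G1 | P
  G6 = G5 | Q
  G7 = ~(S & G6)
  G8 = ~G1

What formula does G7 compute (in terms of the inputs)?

G1 = R & S
G5 = G1 | P = (R & S) | P
G6 = G5 | Q = ((R & S) | P) | Q
G7 = ~(S & G6) = ~(S & (((R & S) | P) | Q))

~(S & (((R & S) | P) | Q))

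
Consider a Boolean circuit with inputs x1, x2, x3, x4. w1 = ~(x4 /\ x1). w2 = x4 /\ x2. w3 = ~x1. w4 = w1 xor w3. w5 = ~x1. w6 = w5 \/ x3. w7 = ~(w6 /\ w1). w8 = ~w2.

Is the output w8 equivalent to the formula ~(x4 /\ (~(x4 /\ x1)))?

w2 = x4 /\ x2
w8 = ~w2 = ~(x4 /\ x2)
At x1=0, x2=0, x3=0, x4=1: circuit gives 1, formula gives 0.

No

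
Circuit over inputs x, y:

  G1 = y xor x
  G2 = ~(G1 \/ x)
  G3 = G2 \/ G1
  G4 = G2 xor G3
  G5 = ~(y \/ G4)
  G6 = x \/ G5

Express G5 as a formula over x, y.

G1 = y xor x
G2 = ~(G1 \/ x) = ~((y xor x) \/ x)
G3 = G2 \/ G1 = (~((y xor x) \/ x)) \/ (y xor x)
G4 = G2 xor G3 = (~((y xor x) \/ x)) xor ((~((y xor x) \/ x)) \/ (y xor x))
G5 = ~(y \/ G4) = ~(y \/ ((~((y xor x) \/ x)) xor ((~((y xor x) \/ x)) \/ (y xor x))))

~(y \/ ((~((y xor x) \/ x)) xor ((~((y xor x) \/ x)) \/ (y xor x))))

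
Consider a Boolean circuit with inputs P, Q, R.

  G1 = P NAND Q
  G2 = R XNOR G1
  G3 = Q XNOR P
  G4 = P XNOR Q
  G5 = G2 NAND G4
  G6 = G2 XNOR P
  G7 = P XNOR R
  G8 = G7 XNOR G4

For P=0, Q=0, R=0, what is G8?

1

G4 = 0 XNOR 0 = 1
G7 = 0 XNOR 0 = 1
G8 = 1 XNOR 1 = 1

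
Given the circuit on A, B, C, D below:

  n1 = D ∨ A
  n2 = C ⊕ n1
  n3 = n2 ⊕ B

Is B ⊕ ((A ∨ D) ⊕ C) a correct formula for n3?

Yes

n1 = D ∨ A
n2 = C ⊕ n1 = C ⊕ (D ∨ A)
n3 = n2 ⊕ B = (C ⊕ (D ∨ A)) ⊕ B
At A=0, B=0, C=0, D=0: circuit gives 0, formula gives 0.
At A=0, B=0, C=0, D=1: circuit gives 1, formula gives 1.
Agrees on all 16 inputs.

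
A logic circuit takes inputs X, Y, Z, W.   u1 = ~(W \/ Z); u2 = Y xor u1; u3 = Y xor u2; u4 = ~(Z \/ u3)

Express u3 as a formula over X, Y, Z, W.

Y xor (Y xor (~(W \/ Z)))

u1 = ~(W \/ Z)
u2 = Y xor u1 = Y xor (~(W \/ Z))
u3 = Y xor u2 = Y xor (Y xor (~(W \/ Z)))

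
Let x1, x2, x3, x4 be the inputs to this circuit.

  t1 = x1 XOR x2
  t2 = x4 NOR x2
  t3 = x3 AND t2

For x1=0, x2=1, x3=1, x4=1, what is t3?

t2 = 1 NOR 1 = 0
t3 = 1 AND 0 = 0

0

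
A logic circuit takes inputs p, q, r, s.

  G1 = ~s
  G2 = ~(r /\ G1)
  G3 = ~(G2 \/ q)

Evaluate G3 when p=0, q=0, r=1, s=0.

G1 = ~0 = 1
G2 = ~(1 /\ 1) = 0
G3 = ~(0 \/ 0) = 1

1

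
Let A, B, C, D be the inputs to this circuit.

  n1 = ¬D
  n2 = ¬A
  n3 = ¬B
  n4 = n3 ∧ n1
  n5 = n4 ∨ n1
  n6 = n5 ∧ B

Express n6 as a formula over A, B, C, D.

((¬B ∧ ¬D) ∨ ¬D) ∧ B

n1 = ¬D
n3 = ¬B
n4 = n3 ∧ n1 = ¬B ∧ ¬D
n5 = n4 ∨ n1 = (¬B ∧ ¬D) ∨ ¬D
n6 = n5 ∧ B = ((¬B ∧ ¬D) ∨ ¬D) ∧ B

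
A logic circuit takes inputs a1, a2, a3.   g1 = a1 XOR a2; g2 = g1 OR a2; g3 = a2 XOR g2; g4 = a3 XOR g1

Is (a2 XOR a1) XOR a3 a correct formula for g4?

Yes

g1 = a1 XOR a2
g4 = a3 XOR g1 = a3 XOR (a1 XOR a2)
At a1=0, a2=0, a3=0: circuit gives 0, formula gives 0.
At a1=0, a2=0, a3=1: circuit gives 1, formula gives 1.
Agrees on all 8 inputs.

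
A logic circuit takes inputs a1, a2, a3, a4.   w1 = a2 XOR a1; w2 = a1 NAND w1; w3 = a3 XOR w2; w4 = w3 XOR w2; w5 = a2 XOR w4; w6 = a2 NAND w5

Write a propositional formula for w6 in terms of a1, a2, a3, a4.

w1 = a2 XOR a1
w2 = a1 NAND w1 = a1 NAND (a2 XOR a1)
w3 = a3 XOR w2 = a3 XOR (a1 NAND (a2 XOR a1))
w4 = w3 XOR w2 = (a3 XOR (a1 NAND (a2 XOR a1))) XOR (a1 NAND (a2 XOR a1))
w5 = a2 XOR w4 = a2 XOR ((a3 XOR (a1 NAND (a2 XOR a1))) XOR (a1 NAND (a2 XOR a1)))
w6 = a2 NAND w5 = a2 NAND (a2 XOR ((a3 XOR (a1 NAND (a2 XOR a1))) XOR (a1 NAND (a2 XOR a1))))

a2 NAND (a2 XOR ((a3 XOR (a1 NAND (a2 XOR a1))) XOR (a1 NAND (a2 XOR a1))))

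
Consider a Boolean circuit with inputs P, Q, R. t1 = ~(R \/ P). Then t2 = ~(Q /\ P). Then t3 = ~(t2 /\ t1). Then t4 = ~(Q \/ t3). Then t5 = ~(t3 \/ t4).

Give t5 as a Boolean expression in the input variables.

t1 = ~(R \/ P)
t2 = ~(Q /\ P)
t3 = ~(t2 /\ t1) = ~((~(Q /\ P)) /\ (~(R \/ P)))
t4 = ~(Q \/ t3) = ~(Q \/ (~((~(Q /\ P)) /\ (~(R \/ P)))))
t5 = ~(t3 \/ t4) = ~((~((~(Q /\ P)) /\ (~(R \/ P)))) \/ (~(Q \/ (~((~(Q /\ P)) /\ (~(R \/ P)))))))

~((~((~(Q /\ P)) /\ (~(R \/ P)))) \/ (~(Q \/ (~((~(Q /\ P)) /\ (~(R \/ P)))))))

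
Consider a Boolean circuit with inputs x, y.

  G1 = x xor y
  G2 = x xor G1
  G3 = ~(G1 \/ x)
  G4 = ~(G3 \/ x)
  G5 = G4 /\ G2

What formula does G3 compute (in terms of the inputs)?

G1 = x xor y
G3 = ~(G1 \/ x) = ~((x xor y) \/ x)

~((x xor y) \/ x)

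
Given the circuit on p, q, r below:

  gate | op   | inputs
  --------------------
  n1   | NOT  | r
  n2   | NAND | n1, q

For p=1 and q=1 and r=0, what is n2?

n1 = NOT 0 = 1
n2 = 1 NAND 1 = 0

0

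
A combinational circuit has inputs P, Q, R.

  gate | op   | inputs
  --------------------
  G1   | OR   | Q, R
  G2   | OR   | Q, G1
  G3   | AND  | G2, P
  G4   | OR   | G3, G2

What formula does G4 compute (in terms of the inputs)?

((Q OR (Q OR R)) AND P) OR (Q OR (Q OR R))

G1 = Q OR R
G2 = Q OR G1 = Q OR (Q OR R)
G3 = G2 AND P = (Q OR (Q OR R)) AND P
G4 = G3 OR G2 = ((Q OR (Q OR R)) AND P) OR (Q OR (Q OR R))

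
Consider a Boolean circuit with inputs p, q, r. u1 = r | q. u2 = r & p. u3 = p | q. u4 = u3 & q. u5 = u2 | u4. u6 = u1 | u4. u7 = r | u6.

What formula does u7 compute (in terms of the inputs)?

u1 = r | q
u3 = p | q
u4 = u3 & q = (p | q) & q
u6 = u1 | u4 = (r | q) | ((p | q) & q)
u7 = r | u6 = r | ((r | q) | ((p | q) & q))

r | ((r | q) | ((p | q) & q))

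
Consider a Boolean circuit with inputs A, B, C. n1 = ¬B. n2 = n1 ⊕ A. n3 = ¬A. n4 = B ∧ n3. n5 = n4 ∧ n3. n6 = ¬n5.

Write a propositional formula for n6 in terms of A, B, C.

¬((B ∧ ¬A) ∧ ¬A)

n3 = ¬A
n4 = B ∧ n3 = B ∧ ¬A
n5 = n4 ∧ n3 = (B ∧ ¬A) ∧ ¬A
n6 = ¬n5 = ¬((B ∧ ¬A) ∧ ¬A)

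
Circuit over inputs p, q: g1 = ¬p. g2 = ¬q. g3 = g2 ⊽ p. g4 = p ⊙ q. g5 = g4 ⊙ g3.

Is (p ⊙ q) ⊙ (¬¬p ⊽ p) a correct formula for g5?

No

g2 = ¬q
g3 = g2 ⊽ p = ¬q ⊽ p
g4 = p ⊙ q
g5 = g4 ⊙ g3 = (p ⊙ q) ⊙ (¬q ⊽ p)
At p=0, q=0: circuit gives 0, formula gives 1.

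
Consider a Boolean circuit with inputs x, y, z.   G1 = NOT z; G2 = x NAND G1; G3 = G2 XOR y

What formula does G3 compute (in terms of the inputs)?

(x NAND NOT z) XOR y

G1 = NOT z
G2 = x NAND G1 = x NAND NOT z
G3 = G2 XOR y = (x NAND NOT z) XOR y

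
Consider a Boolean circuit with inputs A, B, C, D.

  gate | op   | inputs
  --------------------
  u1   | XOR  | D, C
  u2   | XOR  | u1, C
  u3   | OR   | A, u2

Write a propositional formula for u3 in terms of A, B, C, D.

A OR ((D XOR C) XOR C)

u1 = D XOR C
u2 = u1 XOR C = (D XOR C) XOR C
u3 = A OR u2 = A OR ((D XOR C) XOR C)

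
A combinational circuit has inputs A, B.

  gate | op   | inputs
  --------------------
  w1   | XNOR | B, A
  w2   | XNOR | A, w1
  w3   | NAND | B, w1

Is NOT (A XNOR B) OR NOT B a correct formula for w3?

Yes

w1 = B XNOR A
w3 = B NAND w1 = B NAND (B XNOR A)
At A=1, B=1: circuit gives 0, formula gives 0.
At A=0, B=0: circuit gives 1, formula gives 1.
Agrees on all 4 inputs.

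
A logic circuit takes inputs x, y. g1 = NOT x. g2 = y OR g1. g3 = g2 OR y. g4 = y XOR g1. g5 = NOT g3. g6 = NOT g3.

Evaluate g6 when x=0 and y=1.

0

g1 = NOT 0 = 1
g2 = 1 OR 1 = 1
g3 = 1 OR 1 = 1
g6 = NOT 1 = 0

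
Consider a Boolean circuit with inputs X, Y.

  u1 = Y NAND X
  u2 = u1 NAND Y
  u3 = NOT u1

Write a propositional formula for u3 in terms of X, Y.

u1 = Y NAND X
u3 = NOT u1 = NOT (Y NAND X)

NOT (Y NAND X)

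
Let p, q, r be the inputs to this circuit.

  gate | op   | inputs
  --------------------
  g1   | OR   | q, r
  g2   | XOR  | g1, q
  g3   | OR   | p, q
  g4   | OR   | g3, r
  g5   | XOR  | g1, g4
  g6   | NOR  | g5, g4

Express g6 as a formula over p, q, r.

g1 = q OR r
g3 = p OR q
g4 = g3 OR r = (p OR q) OR r
g5 = g1 XOR g4 = (q OR r) XOR ((p OR q) OR r)
g6 = g5 NOR g4 = ((q OR r) XOR ((p OR q) OR r)) NOR ((p OR q) OR r)

((q OR r) XOR ((p OR q) OR r)) NOR ((p OR q) OR r)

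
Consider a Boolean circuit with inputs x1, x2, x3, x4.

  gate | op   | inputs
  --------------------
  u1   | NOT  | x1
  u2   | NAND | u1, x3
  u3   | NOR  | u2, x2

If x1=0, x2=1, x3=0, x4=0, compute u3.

u1 = NOT 0 = 1
u2 = 1 NAND 0 = 1
u3 = 1 NOR 1 = 0

0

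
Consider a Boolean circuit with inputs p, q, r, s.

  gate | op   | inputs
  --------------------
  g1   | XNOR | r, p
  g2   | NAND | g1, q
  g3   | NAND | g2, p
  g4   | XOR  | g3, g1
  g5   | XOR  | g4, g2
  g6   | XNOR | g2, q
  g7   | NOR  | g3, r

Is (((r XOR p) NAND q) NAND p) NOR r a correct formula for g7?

g1 = r XNOR p
g2 = g1 NAND q = (r XNOR p) NAND q
g3 = g2 NAND p = ((r XNOR p) NAND q) NAND p
g7 = g3 NOR r = (((r XNOR p) NAND q) NAND p) NOR r
At p=1, q=1, r=0, s=0: circuit gives 1, formula gives 0.

No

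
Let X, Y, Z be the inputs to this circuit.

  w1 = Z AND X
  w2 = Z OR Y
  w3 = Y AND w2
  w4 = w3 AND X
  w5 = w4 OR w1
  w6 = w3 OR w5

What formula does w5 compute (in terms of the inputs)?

w1 = Z AND X
w2 = Z OR Y
w3 = Y AND w2 = Y AND (Z OR Y)
w4 = w3 AND X = (Y AND (Z OR Y)) AND X
w5 = w4 OR w1 = ((Y AND (Z OR Y)) AND X) OR (Z AND X)

((Y AND (Z OR Y)) AND X) OR (Z AND X)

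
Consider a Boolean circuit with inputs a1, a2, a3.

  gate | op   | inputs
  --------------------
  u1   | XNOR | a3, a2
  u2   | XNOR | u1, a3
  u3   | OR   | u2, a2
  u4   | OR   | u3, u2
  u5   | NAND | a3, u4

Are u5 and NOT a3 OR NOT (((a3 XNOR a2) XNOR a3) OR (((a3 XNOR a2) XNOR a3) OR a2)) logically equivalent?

Yes

u1 = a3 XNOR a2
u2 = u1 XNOR a3 = (a3 XNOR a2) XNOR a3
u3 = u2 OR a2 = ((a3 XNOR a2) XNOR a3) OR a2
u4 = u3 OR u2 = (((a3 XNOR a2) XNOR a3) OR a2) OR ((a3 XNOR a2) XNOR a3)
u5 = a3 NAND u4 = a3 NAND ((((a3 XNOR a2) XNOR a3) OR a2) OR ((a3 XNOR a2) XNOR a3))
At a1=0, a2=1, a3=1: circuit gives 0, formula gives 0.
At a1=0, a2=0, a3=0: circuit gives 1, formula gives 1.
Agrees on all 8 inputs.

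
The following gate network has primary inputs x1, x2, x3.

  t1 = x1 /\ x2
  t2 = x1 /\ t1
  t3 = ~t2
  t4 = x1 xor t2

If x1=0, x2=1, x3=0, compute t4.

t1 = 0 /\ 1 = 0
t2 = 0 /\ 0 = 0
t4 = 0 xor 0 = 0

0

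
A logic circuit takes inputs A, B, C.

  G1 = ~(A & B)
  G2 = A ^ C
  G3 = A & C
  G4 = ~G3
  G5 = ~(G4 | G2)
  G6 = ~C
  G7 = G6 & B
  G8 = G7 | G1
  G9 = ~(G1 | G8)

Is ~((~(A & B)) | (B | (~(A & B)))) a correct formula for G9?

G1 = ~(A & B)
G6 = ~C
G7 = G6 & B = ~C & B
G8 = G7 | G1 = (~C & B) | (~(A & B))
G9 = ~(G1 | G8) = ~((~(A & B)) | ((~C & B) | (~(A & B))))
At A=1, B=1, C=1: circuit gives 1, formula gives 0.

No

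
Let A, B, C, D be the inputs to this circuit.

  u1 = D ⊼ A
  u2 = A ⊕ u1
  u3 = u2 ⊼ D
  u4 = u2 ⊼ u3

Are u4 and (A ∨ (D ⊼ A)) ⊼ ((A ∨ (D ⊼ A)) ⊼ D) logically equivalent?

u1 = D ⊼ A
u2 = A ⊕ u1 = A ⊕ (D ⊼ A)
u3 = u2 ⊼ D = (A ⊕ (D ⊼ A)) ⊼ D
u4 = u2 ⊼ u3 = (A ⊕ (D ⊼ A)) ⊼ ((A ⊕ (D ⊼ A)) ⊼ D)
At A=1, B=0, C=0, D=0: circuit gives 1, formula gives 0.

No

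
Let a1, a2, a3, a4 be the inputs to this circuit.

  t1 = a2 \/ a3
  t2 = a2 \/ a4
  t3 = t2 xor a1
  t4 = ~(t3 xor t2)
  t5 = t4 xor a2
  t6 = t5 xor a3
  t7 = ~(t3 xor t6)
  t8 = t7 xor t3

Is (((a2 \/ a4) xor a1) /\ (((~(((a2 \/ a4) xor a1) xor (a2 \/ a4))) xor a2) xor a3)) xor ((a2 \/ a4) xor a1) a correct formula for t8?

No

t2 = a2 \/ a4
t3 = t2 xor a1 = (a2 \/ a4) xor a1
t4 = ~(t3 xor t2) = ~(((a2 \/ a4) xor a1) xor (a2 \/ a4))
t5 = t4 xor a2 = (~(((a2 \/ a4) xor a1) xor (a2 \/ a4))) xor a2
t6 = t5 xor a3 = ((~(((a2 \/ a4) xor a1) xor (a2 \/ a4))) xor a2) xor a3
t7 = ~(t3 xor t6) = ~(((a2 \/ a4) xor a1) xor (((~(((a2 \/ a4) xor a1) xor (a2 \/ a4))) xor a2) xor a3))
t8 = t7 xor t3 = (~(((a2 \/ a4) xor a1) xor (((~(((a2 \/ a4) xor a1) xor (a2 \/ a4))) xor a2) xor a3))) xor ((a2 \/ a4) xor a1)
At a1=0, a2=0, a3=1, a4=0: circuit gives 1, formula gives 0.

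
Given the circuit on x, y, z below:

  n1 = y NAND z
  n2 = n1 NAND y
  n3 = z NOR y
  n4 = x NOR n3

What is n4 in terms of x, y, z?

n3 = z NOR y
n4 = x NOR n3 = x NOR (z NOR y)

x NOR (z NOR y)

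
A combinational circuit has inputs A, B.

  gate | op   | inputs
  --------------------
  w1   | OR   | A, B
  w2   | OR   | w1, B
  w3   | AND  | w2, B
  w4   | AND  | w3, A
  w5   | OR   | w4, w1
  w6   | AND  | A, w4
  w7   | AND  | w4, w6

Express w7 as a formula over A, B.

w1 = A OR B
w2 = w1 OR B = (A OR B) OR B
w3 = w2 AND B = ((A OR B) OR B) AND B
w4 = w3 AND A = (((A OR B) OR B) AND B) AND A
w6 = A AND w4 = A AND ((((A OR B) OR B) AND B) AND A)
w7 = w4 AND w6 = ((((A OR B) OR B) AND B) AND A) AND (A AND ((((A OR B) OR B) AND B) AND A))

((((A OR B) OR B) AND B) AND A) AND (A AND ((((A OR B) OR B) AND B) AND A))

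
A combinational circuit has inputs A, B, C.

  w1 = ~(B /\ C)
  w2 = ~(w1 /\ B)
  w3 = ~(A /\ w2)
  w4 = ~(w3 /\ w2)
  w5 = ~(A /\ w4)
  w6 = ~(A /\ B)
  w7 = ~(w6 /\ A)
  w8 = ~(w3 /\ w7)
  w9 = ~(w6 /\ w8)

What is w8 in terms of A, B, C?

w1 = ~(B /\ C)
w2 = ~(w1 /\ B) = ~((~(B /\ C)) /\ B)
w3 = ~(A /\ w2) = ~(A /\ (~((~(B /\ C)) /\ B)))
w6 = ~(A /\ B)
w7 = ~(w6 /\ A) = ~((~(A /\ B)) /\ A)
w8 = ~(w3 /\ w7) = ~((~(A /\ (~((~(B /\ C)) /\ B)))) /\ (~((~(A /\ B)) /\ A)))

~((~(A /\ (~((~(B /\ C)) /\ B)))) /\ (~((~(A /\ B)) /\ A)))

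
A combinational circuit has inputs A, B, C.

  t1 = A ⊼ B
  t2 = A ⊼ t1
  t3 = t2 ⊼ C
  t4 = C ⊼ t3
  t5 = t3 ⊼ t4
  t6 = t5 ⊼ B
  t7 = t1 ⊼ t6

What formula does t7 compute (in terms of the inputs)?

t1 = A ⊼ B
t2 = A ⊼ t1 = A ⊼ (A ⊼ B)
t3 = t2 ⊼ C = (A ⊼ (A ⊼ B)) ⊼ C
t4 = C ⊼ t3 = C ⊼ ((A ⊼ (A ⊼ B)) ⊼ C)
t5 = t3 ⊼ t4 = ((A ⊼ (A ⊼ B)) ⊼ C) ⊼ (C ⊼ ((A ⊼ (A ⊼ B)) ⊼ C))
t6 = t5 ⊼ B = (((A ⊼ (A ⊼ B)) ⊼ C) ⊼ (C ⊼ ((A ⊼ (A ⊼ B)) ⊼ C))) ⊼ B
t7 = t1 ⊼ t6 = (A ⊼ B) ⊼ ((((A ⊼ (A ⊼ B)) ⊼ C) ⊼ (C ⊼ ((A ⊼ (A ⊼ B)) ⊼ C))) ⊼ B)

(A ⊼ B) ⊼ ((((A ⊼ (A ⊼ B)) ⊼ C) ⊼ (C ⊼ ((A ⊼ (A ⊼ B)) ⊼ C))) ⊼ B)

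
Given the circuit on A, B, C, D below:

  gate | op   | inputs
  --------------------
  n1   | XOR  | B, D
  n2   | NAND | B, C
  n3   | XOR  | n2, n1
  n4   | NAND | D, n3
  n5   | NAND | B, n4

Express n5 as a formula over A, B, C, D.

n1 = B XOR D
n2 = B NAND C
n3 = n2 XOR n1 = (B NAND C) XOR (B XOR D)
n4 = D NAND n3 = D NAND ((B NAND C) XOR (B XOR D))
n5 = B NAND n4 = B NAND (D NAND ((B NAND C) XOR (B XOR D)))

B NAND (D NAND ((B NAND C) XOR (B XOR D)))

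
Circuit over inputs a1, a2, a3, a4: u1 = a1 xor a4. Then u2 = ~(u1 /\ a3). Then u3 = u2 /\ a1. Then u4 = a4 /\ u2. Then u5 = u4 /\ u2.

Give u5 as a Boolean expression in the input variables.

u1 = a1 xor a4
u2 = ~(u1 /\ a3) = ~((a1 xor a4) /\ a3)
u4 = a4 /\ u2 = a4 /\ (~((a1 xor a4) /\ a3))
u5 = u4 /\ u2 = (a4 /\ (~((a1 xor a4) /\ a3))) /\ (~((a1 xor a4) /\ a3))

(a4 /\ (~((a1 xor a4) /\ a3))) /\ (~((a1 xor a4) /\ a3))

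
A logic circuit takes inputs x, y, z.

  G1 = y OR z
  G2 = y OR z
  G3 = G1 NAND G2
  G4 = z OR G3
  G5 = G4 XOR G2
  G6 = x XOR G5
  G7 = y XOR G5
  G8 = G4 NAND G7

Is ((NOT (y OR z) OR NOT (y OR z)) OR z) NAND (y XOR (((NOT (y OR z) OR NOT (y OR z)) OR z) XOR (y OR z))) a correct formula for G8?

G1 = y OR z
G2 = y OR z
G3 = G1 NAND G2 = (y OR z) NAND (y OR z)
G4 = z OR G3 = z OR ((y OR z) NAND (y OR z))
G5 = G4 XOR G2 = (z OR ((y OR z) NAND (y OR z))) XOR (y OR z)
G7 = y XOR G5 = y XOR ((z OR ((y OR z) NAND (y OR z))) XOR (y OR z))
G8 = G4 NAND G7 = (z OR ((y OR z) NAND (y OR z))) NAND (y XOR ((z OR ((y OR z) NAND (y OR z))) XOR (y OR z)))
At x=0, y=0, z=0: circuit gives 0, formula gives 0.
At x=0, y=0, z=1: circuit gives 1, formula gives 1.
Agrees on all 8 inputs.

Yes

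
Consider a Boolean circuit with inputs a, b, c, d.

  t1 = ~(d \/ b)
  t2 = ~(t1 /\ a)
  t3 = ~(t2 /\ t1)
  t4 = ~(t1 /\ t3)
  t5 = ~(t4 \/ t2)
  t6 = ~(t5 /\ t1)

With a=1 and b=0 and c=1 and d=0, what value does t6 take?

0

t1 = ~(0 \/ 0) = 1
t2 = ~(1 /\ 1) = 0
t3 = ~(0 /\ 1) = 1
t4 = ~(1 /\ 1) = 0
t5 = ~(0 \/ 0) = 1
t6 = ~(1 /\ 1) = 0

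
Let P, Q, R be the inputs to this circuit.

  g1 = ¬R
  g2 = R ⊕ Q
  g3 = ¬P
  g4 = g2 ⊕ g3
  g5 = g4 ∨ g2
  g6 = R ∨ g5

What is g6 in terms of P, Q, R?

R ∨ (((R ⊕ Q) ⊕ ¬P) ∨ (R ⊕ Q))

g2 = R ⊕ Q
g3 = ¬P
g4 = g2 ⊕ g3 = (R ⊕ Q) ⊕ ¬P
g5 = g4 ∨ g2 = ((R ⊕ Q) ⊕ ¬P) ∨ (R ⊕ Q)
g6 = R ∨ g5 = R ∨ (((R ⊕ Q) ⊕ ¬P) ∨ (R ⊕ Q))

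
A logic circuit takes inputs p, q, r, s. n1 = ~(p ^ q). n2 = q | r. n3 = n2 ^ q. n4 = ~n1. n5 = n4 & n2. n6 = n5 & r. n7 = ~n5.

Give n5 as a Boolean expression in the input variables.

n1 = ~(p ^ q)
n2 = q | r
n4 = ~n1 = ~(~(p ^ q))
n5 = n4 & n2 = ~(~(p ^ q)) & (q | r)

~(~(p ^ q)) & (q | r)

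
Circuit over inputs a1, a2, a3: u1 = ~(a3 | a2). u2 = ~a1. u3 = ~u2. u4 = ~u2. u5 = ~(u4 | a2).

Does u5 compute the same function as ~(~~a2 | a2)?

u2 = ~a1
u4 = ~u2 = ~~a1
u5 = ~(u4 | a2) = ~(~~a1 | a2)
At a1=1, a2=0, a3=0: circuit gives 0, formula gives 1.

No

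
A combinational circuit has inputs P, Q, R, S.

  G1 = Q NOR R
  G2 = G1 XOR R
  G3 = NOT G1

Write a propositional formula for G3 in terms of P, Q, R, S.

NOT (Q NOR R)

G1 = Q NOR R
G3 = NOT G1 = NOT (Q NOR R)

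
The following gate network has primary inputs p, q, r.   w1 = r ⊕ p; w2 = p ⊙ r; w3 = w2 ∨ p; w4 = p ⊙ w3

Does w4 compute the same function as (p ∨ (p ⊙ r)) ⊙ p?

Yes

w2 = p ⊙ r
w3 = w2 ∨ p = (p ⊙ r) ∨ p
w4 = p ⊙ w3 = p ⊙ ((p ⊙ r) ∨ p)
At p=0, q=0, r=0: circuit gives 0, formula gives 0.
At p=0, q=0, r=1: circuit gives 1, formula gives 1.
Agrees on all 8 inputs.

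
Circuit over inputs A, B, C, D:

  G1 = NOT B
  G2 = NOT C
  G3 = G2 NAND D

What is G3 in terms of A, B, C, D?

G2 = NOT C
G3 = G2 NAND D = NOT C NAND D

NOT C NAND D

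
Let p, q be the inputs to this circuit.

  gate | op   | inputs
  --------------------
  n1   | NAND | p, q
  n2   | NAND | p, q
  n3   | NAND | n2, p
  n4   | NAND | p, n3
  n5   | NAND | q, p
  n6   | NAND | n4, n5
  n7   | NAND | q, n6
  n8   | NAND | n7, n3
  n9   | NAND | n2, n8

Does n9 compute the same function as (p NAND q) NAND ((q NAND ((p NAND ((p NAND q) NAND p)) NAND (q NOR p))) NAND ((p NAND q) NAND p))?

n2 = p NAND q
n3 = n2 NAND p = (p NAND q) NAND p
n4 = p NAND n3 = p NAND ((p NAND q) NAND p)
n5 = q NAND p
n6 = n4 NAND n5 = (p NAND ((p NAND q) NAND p)) NAND (q NAND p)
n7 = q NAND n6 = q NAND ((p NAND ((p NAND q) NAND p)) NAND (q NAND p))
n8 = n7 NAND n3 = (q NAND ((p NAND ((p NAND q) NAND p)) NAND (q NAND p))) NAND ((p NAND q) NAND p)
n9 = n2 NAND n8 = (p NAND q) NAND ((q NAND ((p NAND ((p NAND q) NAND p)) NAND (q NAND p))) NAND ((p NAND q) NAND p))
At p=0, q=1: circuit gives 1, formula gives 0.

No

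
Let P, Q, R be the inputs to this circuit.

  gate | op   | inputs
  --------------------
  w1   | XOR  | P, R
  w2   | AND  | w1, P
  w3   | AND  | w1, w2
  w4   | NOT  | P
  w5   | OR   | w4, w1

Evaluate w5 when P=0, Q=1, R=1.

w1 = 0 XOR 1 = 1
w4 = NOT 0 = 1
w5 = 1 OR 1 = 1

1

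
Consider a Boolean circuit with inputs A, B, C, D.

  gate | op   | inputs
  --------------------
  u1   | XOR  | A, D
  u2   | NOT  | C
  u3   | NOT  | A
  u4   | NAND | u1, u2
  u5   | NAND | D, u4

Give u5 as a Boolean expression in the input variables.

D NAND ((A XOR D) NAND NOT C)

u1 = A XOR D
u2 = NOT C
u4 = u1 NAND u2 = (A XOR D) NAND NOT C
u5 = D NAND u4 = D NAND ((A XOR D) NAND NOT C)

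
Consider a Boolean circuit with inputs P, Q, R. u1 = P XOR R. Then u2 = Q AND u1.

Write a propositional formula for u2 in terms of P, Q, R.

Q AND (P XOR R)

u1 = P XOR R
u2 = Q AND u1 = Q AND (P XOR R)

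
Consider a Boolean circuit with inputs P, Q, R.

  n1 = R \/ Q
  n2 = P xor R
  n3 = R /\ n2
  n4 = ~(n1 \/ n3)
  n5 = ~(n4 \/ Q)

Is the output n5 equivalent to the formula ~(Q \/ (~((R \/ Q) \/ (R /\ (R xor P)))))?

Yes

n1 = R \/ Q
n2 = P xor R
n3 = R /\ n2 = R /\ (P xor R)
n4 = ~(n1 \/ n3) = ~((R \/ Q) \/ (R /\ (P xor R)))
n5 = ~(n4 \/ Q) = ~((~((R \/ Q) \/ (R /\ (P xor R)))) \/ Q)
At P=0, Q=0, R=0: circuit gives 0, formula gives 0.
At P=0, Q=0, R=1: circuit gives 1, formula gives 1.
Agrees on all 8 inputs.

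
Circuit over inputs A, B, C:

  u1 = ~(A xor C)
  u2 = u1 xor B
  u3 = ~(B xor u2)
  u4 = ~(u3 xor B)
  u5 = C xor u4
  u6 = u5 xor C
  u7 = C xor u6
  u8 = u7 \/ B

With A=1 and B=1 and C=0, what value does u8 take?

1

u1 = ~(1 xor 0) = 0
u2 = 0 xor 1 = 1
u3 = ~(1 xor 1) = 1
u4 = ~(1 xor 1) = 1
u5 = 0 xor 1 = 1
u6 = 1 xor 0 = 1
u7 = 0 xor 1 = 1
u8 = 1 \/ 1 = 1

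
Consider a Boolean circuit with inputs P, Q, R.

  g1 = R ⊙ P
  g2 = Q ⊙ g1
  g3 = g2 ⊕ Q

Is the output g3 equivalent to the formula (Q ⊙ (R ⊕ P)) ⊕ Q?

g1 = R ⊙ P
g2 = Q ⊙ g1 = Q ⊙ (R ⊙ P)
g3 = g2 ⊕ Q = (Q ⊙ (R ⊙ P)) ⊕ Q
At P=0, Q=0, R=0: circuit gives 0, formula gives 1.

No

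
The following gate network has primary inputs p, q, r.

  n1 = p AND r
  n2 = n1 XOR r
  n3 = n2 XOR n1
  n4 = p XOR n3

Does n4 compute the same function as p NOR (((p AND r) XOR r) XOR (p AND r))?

No

n1 = p AND r
n2 = n1 XOR r = (p AND r) XOR r
n3 = n2 XOR n1 = ((p AND r) XOR r) XOR (p AND r)
n4 = p XOR n3 = p XOR (((p AND r) XOR r) XOR (p AND r))
At p=0, q=0, r=0: circuit gives 0, formula gives 1.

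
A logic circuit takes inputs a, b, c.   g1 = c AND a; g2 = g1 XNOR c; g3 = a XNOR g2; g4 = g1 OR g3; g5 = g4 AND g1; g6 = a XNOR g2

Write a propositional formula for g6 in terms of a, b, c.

a XNOR ((c AND a) XNOR c)

g1 = c AND a
g2 = g1 XNOR c = (c AND a) XNOR c
g6 = a XNOR g2 = a XNOR ((c AND a) XNOR c)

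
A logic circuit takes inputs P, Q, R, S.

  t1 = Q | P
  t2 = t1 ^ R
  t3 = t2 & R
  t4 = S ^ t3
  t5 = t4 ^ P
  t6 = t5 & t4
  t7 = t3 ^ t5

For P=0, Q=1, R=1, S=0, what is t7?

0

t1 = 1 | 0 = 1
t2 = 1 ^ 1 = 0
t3 = 0 & 1 = 0
t4 = 0 ^ 0 = 0
t5 = 0 ^ 0 = 0
t7 = 0 ^ 0 = 0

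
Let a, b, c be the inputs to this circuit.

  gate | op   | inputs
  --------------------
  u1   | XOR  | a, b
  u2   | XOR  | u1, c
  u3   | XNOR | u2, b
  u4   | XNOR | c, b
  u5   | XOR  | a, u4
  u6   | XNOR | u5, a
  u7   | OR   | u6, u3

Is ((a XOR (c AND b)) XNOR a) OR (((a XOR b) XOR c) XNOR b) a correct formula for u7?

u1 = a XOR b
u2 = u1 XOR c = (a XOR b) XOR c
u3 = u2 XNOR b = ((a XOR b) XOR c) XNOR b
u4 = c XNOR b
u5 = a XOR u4 = a XOR (c XNOR b)
u6 = u5 XNOR a = (a XOR (c XNOR b)) XNOR a
u7 = u6 OR u3 = ((a XOR (c XNOR b)) XNOR a) OR (((a XOR b) XOR c) XNOR b)
At a=1, b=0, c=0: circuit gives 0, formula gives 1.

No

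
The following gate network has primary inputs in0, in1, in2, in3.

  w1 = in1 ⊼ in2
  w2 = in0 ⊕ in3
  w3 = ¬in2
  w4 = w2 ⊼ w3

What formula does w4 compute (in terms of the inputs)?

(in0 ⊕ in3) ⊼ ¬in2

w2 = in0 ⊕ in3
w3 = ¬in2
w4 = w2 ⊼ w3 = (in0 ⊕ in3) ⊼ ¬in2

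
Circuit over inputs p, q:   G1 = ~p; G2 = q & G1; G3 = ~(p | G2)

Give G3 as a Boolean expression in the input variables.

G1 = ~p
G2 = q & G1 = q & ~p
G3 = ~(p | G2) = ~(p | (q & ~p))

~(p | (q & ~p))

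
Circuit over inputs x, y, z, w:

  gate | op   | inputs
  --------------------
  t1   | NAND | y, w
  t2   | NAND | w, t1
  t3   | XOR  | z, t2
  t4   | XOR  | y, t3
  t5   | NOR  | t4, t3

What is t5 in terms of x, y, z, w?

(y XOR (z XOR (w NAND (y NAND w)))) NOR (z XOR (w NAND (y NAND w)))

t1 = y NAND w
t2 = w NAND t1 = w NAND (y NAND w)
t3 = z XOR t2 = z XOR (w NAND (y NAND w))
t4 = y XOR t3 = y XOR (z XOR (w NAND (y NAND w)))
t5 = t4 NOR t3 = (y XOR (z XOR (w NAND (y NAND w)))) NOR (z XOR (w NAND (y NAND w)))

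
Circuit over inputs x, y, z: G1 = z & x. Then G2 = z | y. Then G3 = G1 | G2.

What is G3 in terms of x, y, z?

(z & x) | (z | y)

G1 = z & x
G2 = z | y
G3 = G1 | G2 = (z & x) | (z | y)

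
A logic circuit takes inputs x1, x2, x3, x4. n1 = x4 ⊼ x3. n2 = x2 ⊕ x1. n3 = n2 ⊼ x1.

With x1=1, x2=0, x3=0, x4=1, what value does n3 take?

0

n2 = 0 ⊕ 1 = 1
n3 = 1 ⊼ 1 = 0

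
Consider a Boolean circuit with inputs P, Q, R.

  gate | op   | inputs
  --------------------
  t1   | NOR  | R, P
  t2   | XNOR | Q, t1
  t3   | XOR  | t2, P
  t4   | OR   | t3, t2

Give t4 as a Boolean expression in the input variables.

t1 = R NOR P
t2 = Q XNOR t1 = Q XNOR (R NOR P)
t3 = t2 XOR P = (Q XNOR (R NOR P)) XOR P
t4 = t3 OR t2 = ((Q XNOR (R NOR P)) XOR P) OR (Q XNOR (R NOR P))

((Q XNOR (R NOR P)) XOR P) OR (Q XNOR (R NOR P))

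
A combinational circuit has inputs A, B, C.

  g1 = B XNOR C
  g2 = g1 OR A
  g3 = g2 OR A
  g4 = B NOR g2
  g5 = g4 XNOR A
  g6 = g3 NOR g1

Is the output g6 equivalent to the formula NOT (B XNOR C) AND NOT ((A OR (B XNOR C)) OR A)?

g1 = B XNOR C
g2 = g1 OR A = (B XNOR C) OR A
g3 = g2 OR A = ((B XNOR C) OR A) OR A
g6 = g3 NOR g1 = (((B XNOR C) OR A) OR A) NOR (B XNOR C)
At A=0, B=0, C=0: circuit gives 0, formula gives 0.
At A=0, B=0, C=1: circuit gives 1, formula gives 1.
Agrees on all 8 inputs.

Yes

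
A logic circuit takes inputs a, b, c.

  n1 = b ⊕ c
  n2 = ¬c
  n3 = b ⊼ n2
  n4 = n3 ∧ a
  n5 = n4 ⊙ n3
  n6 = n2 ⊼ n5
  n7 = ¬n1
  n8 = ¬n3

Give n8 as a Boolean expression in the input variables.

n2 = ¬c
n3 = b ⊼ n2 = b ⊼ ¬c
n8 = ¬n3 = ¬(b ⊼ ¬c)

¬(b ⊼ ¬c)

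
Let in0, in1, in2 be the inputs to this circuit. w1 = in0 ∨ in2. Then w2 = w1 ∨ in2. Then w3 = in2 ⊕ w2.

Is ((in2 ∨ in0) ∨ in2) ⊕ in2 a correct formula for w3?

w1 = in0 ∨ in2
w2 = w1 ∨ in2 = (in0 ∨ in2) ∨ in2
w3 = in2 ⊕ w2 = in2 ⊕ ((in0 ∨ in2) ∨ in2)
At in0=0, in1=0, in2=0: circuit gives 0, formula gives 0.
At in0=1, in1=0, in2=0: circuit gives 1, formula gives 1.
Agrees on all 8 inputs.

Yes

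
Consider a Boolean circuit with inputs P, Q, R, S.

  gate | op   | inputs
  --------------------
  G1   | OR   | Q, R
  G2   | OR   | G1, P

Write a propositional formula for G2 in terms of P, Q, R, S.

G1 = Q OR R
G2 = G1 OR P = (Q OR R) OR P

(Q OR R) OR P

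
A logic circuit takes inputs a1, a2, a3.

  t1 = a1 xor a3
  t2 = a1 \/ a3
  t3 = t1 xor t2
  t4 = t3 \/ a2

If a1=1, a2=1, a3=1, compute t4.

1

t1 = 1 xor 1 = 0
t2 = 1 \/ 1 = 1
t3 = 0 xor 1 = 1
t4 = 1 \/ 1 = 1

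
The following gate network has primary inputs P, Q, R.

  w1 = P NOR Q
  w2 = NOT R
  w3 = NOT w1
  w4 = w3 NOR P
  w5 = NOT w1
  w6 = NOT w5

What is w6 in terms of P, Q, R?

w1 = P NOR Q
w5 = NOT w1 = NOT (P NOR Q)
w6 = NOT w5 = NOT NOT (P NOR Q)

NOT NOT (P NOR Q)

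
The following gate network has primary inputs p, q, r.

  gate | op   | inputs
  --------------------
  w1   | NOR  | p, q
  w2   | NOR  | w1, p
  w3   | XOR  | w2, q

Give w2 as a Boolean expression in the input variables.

w1 = p NOR q
w2 = w1 NOR p = (p NOR q) NOR p

(p NOR q) NOR p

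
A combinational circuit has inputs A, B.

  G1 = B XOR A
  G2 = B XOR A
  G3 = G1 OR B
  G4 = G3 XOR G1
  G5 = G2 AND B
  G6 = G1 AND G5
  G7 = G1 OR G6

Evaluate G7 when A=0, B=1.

G1 = 1 XOR 0 = 1
G2 = 1 XOR 0 = 1
G5 = 1 AND 1 = 1
G6 = 1 AND 1 = 1
G7 = 1 OR 1 = 1

1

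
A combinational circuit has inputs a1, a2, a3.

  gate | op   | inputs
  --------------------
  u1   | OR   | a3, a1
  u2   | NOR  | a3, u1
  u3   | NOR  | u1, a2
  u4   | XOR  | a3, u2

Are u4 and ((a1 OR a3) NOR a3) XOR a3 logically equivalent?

u1 = a3 OR a1
u2 = a3 NOR u1 = a3 NOR (a3 OR a1)
u4 = a3 XOR u2 = a3 XOR (a3 NOR (a3 OR a1))
At a1=1, a2=0, a3=0: circuit gives 0, formula gives 0.
At a1=0, a2=0, a3=0: circuit gives 1, formula gives 1.
Agrees on all 8 inputs.

Yes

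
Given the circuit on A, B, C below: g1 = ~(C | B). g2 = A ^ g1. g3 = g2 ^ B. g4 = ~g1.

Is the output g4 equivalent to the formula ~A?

No

g1 = ~(C | B)
g4 = ~g1 = ~(~(C | B))
At A=0, B=0, C=0: circuit gives 0, formula gives 1.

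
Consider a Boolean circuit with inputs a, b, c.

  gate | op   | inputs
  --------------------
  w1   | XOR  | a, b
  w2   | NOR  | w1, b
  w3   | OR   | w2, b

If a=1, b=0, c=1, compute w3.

0

w1 = 1 XOR 0 = 1
w2 = 1 NOR 0 = 0
w3 = 0 OR 0 = 0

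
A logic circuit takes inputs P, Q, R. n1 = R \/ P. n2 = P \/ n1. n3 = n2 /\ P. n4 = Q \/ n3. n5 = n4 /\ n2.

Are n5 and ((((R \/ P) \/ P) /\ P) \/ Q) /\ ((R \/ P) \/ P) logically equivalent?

n1 = R \/ P
n2 = P \/ n1 = P \/ (R \/ P)
n3 = n2 /\ P = (P \/ (R \/ P)) /\ P
n4 = Q \/ n3 = Q \/ ((P \/ (R \/ P)) /\ P)
n5 = n4 /\ n2 = (Q \/ ((P \/ (R \/ P)) /\ P)) /\ (P \/ (R \/ P))
At P=0, Q=0, R=0: circuit gives 0, formula gives 0.
At P=0, Q=1, R=1: circuit gives 1, formula gives 1.
Agrees on all 8 inputs.

Yes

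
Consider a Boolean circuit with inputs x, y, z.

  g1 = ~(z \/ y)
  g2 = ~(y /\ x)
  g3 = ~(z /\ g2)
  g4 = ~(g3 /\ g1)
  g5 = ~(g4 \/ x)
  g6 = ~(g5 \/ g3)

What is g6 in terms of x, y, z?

g1 = ~(z \/ y)
g2 = ~(y /\ x)
g3 = ~(z /\ g2) = ~(z /\ (~(y /\ x)))
g4 = ~(g3 /\ g1) = ~((~(z /\ (~(y /\ x)))) /\ (~(z \/ y)))
g5 = ~(g4 \/ x) = ~((~((~(z /\ (~(y /\ x)))) /\ (~(z \/ y)))) \/ x)
g6 = ~(g5 \/ g3) = ~((~((~((~(z /\ (~(y /\ x)))) /\ (~(z \/ y)))) \/ x)) \/ (~(z /\ (~(y /\ x)))))

~((~((~((~(z /\ (~(y /\ x)))) /\ (~(z \/ y)))) \/ x)) \/ (~(z /\ (~(y /\ x)))))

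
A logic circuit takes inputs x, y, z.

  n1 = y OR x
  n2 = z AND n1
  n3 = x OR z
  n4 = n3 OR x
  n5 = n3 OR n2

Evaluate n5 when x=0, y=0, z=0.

0

n1 = 0 OR 0 = 0
n2 = 0 AND 0 = 0
n3 = 0 OR 0 = 0
n5 = 0 OR 0 = 0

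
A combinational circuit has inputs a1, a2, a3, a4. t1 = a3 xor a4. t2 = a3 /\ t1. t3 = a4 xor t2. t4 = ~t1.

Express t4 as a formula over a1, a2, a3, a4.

t1 = a3 xor a4
t4 = ~t1 = ~(a3 xor a4)

~(a3 xor a4)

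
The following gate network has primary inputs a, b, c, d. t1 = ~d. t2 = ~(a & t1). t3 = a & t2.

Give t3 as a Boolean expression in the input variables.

t1 = ~d
t2 = ~(a & t1) = ~(a & ~d)
t3 = a & t2 = a & (~(a & ~d))

a & (~(a & ~d))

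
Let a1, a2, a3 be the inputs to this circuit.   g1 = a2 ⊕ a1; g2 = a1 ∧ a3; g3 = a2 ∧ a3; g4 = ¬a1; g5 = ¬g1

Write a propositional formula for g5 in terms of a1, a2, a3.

g1 = a2 ⊕ a1
g5 = ¬g1 = ¬(a2 ⊕ a1)

¬(a2 ⊕ a1)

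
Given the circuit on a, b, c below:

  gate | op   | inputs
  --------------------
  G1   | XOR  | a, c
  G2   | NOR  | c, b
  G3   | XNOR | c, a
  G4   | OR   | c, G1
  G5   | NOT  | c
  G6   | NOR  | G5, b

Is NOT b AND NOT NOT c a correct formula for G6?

G5 = NOT c
G6 = G5 NOR b = NOT c NOR b
At a=0, b=0, c=0: circuit gives 0, formula gives 0.
At a=0, b=0, c=1: circuit gives 1, formula gives 1.
Agrees on all 8 inputs.

Yes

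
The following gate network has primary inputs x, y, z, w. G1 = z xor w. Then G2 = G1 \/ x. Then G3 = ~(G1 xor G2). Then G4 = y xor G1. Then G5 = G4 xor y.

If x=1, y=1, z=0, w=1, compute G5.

1

G1 = 0 xor 1 = 1
G4 = 1 xor 1 = 0
G5 = 0 xor 1 = 1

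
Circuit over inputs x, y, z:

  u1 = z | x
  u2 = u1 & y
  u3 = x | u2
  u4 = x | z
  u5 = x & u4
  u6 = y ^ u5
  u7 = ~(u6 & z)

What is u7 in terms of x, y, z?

u4 = x | z
u5 = x & u4 = x & (x | z)
u6 = y ^ u5 = y ^ (x & (x | z))
u7 = ~(u6 & z) = ~((y ^ (x & (x | z))) & z)

~((y ^ (x & (x | z))) & z)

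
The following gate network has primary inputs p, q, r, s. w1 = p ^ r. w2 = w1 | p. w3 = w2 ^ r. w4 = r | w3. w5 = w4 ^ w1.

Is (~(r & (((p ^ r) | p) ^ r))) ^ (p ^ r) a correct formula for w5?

No

w1 = p ^ r
w2 = w1 | p = (p ^ r) | p
w3 = w2 ^ r = ((p ^ r) | p) ^ r
w4 = r | w3 = r | (((p ^ r) | p) ^ r)
w5 = w4 ^ w1 = (r | (((p ^ r) | p) ^ r)) ^ (p ^ r)
At p=0, q=0, r=0, s=0: circuit gives 0, formula gives 1.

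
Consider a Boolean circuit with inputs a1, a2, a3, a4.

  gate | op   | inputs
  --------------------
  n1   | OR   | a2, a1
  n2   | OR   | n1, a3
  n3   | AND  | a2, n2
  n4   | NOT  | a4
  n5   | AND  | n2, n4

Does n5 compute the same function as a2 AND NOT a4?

n1 = a2 OR a1
n2 = n1 OR a3 = (a2 OR a1) OR a3
n4 = NOT a4
n5 = n2 AND n4 = ((a2 OR a1) OR a3) AND NOT a4
At a1=0, a2=0, a3=1, a4=0: circuit gives 1, formula gives 0.

No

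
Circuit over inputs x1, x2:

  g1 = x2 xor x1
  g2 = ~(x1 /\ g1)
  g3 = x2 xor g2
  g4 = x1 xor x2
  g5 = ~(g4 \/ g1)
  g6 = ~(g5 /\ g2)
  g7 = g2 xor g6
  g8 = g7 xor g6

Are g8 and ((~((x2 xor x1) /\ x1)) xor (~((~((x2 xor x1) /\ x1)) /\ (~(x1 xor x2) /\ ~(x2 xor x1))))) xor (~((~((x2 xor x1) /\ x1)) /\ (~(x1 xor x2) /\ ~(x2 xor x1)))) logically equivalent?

Yes

g1 = x2 xor x1
g2 = ~(x1 /\ g1) = ~(x1 /\ (x2 xor x1))
g4 = x1 xor x2
g5 = ~(g4 \/ g1) = ~((x1 xor x2) \/ (x2 xor x1))
g6 = ~(g5 /\ g2) = ~((~((x1 xor x2) \/ (x2 xor x1))) /\ (~(x1 /\ (x2 xor x1))))
g7 = g2 xor g6 = (~(x1 /\ (x2 xor x1))) xor (~((~((x1 xor x2) \/ (x2 xor x1))) /\ (~(x1 /\ (x2 xor x1)))))
g8 = g7 xor g6 = ((~(x1 /\ (x2 xor x1))) xor (~((~((x1 xor x2) \/ (x2 xor x1))) /\ (~(x1 /\ (x2 xor x1)))))) xor (~((~((x1 xor x2) \/ (x2 xor x1))) /\ (~(x1 /\ (x2 xor x1)))))
At x1=1, x2=0: circuit gives 0, formula gives 0.
At x1=0, x2=0: circuit gives 1, formula gives 1.
Agrees on all 4 inputs.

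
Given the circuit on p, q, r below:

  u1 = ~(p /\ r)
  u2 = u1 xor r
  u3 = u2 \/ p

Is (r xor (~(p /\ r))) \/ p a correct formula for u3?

Yes

u1 = ~(p /\ r)
u2 = u1 xor r = (~(p /\ r)) xor r
u3 = u2 \/ p = ((~(p /\ r)) xor r) \/ p
At p=0, q=0, r=1: circuit gives 0, formula gives 0.
At p=0, q=0, r=0: circuit gives 1, formula gives 1.
Agrees on all 8 inputs.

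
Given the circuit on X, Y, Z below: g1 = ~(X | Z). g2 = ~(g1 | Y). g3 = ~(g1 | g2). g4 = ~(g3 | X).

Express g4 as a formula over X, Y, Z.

~((~((~(X | Z)) | (~((~(X | Z)) | Y)))) | X)

g1 = ~(X | Z)
g2 = ~(g1 | Y) = ~((~(X | Z)) | Y)
g3 = ~(g1 | g2) = ~((~(X | Z)) | (~((~(X | Z)) | Y)))
g4 = ~(g3 | X) = ~((~((~(X | Z)) | (~((~(X | Z)) | Y)))) | X)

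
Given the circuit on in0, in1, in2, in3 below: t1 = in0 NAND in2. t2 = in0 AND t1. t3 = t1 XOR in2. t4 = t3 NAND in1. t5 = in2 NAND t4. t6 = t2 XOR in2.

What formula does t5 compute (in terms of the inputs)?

in2 NAND (((in0 NAND in2) XOR in2) NAND in1)

t1 = in0 NAND in2
t3 = t1 XOR in2 = (in0 NAND in2) XOR in2
t4 = t3 NAND in1 = ((in0 NAND in2) XOR in2) NAND in1
t5 = in2 NAND t4 = in2 NAND (((in0 NAND in2) XOR in2) NAND in1)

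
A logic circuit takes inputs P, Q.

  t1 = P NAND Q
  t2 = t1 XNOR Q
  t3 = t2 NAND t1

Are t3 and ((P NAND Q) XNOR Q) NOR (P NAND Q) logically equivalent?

t1 = P NAND Q
t2 = t1 XNOR Q = (P NAND Q) XNOR Q
t3 = t2 NAND t1 = ((P NAND Q) XNOR Q) NAND (P NAND Q)
At P=0, Q=0: circuit gives 1, formula gives 0.

No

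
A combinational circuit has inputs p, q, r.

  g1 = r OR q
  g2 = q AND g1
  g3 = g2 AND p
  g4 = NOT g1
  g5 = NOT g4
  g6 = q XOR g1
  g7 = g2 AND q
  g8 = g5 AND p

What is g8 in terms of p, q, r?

g1 = r OR q
g4 = NOT g1 = NOT (r OR q)
g5 = NOT g4 = NOT NOT (r OR q)
g8 = g5 AND p = NOT NOT (r OR q) AND p

NOT NOT (r OR q) AND p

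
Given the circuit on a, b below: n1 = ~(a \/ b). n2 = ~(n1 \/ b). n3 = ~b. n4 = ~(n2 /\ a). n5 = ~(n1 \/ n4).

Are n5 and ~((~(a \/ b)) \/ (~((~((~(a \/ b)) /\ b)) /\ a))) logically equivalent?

n1 = ~(a \/ b)
n2 = ~(n1 \/ b) = ~((~(a \/ b)) \/ b)
n4 = ~(n2 /\ a) = ~((~((~(a \/ b)) \/ b)) /\ a)
n5 = ~(n1 \/ n4) = ~((~(a \/ b)) \/ (~((~((~(a \/ b)) \/ b)) /\ a)))
At a=1, b=1: circuit gives 0, formula gives 1.

No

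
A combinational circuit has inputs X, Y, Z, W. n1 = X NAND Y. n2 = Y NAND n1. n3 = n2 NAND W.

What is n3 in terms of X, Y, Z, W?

n1 = X NAND Y
n2 = Y NAND n1 = Y NAND (X NAND Y)
n3 = n2 NAND W = (Y NAND (X NAND Y)) NAND W

(Y NAND (X NAND Y)) NAND W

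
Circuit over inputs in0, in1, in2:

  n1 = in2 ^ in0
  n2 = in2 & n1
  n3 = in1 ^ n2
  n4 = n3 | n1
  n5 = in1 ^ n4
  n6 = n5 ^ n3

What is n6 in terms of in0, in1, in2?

n1 = in2 ^ in0
n2 = in2 & n1 = in2 & (in2 ^ in0)
n3 = in1 ^ n2 = in1 ^ (in2 & (in2 ^ in0))
n4 = n3 | n1 = (in1 ^ (in2 & (in2 ^ in0))) | (in2 ^ in0)
n5 = in1 ^ n4 = in1 ^ ((in1 ^ (in2 & (in2 ^ in0))) | (in2 ^ in0))
n6 = n5 ^ n3 = (in1 ^ ((in1 ^ (in2 & (in2 ^ in0))) | (in2 ^ in0))) ^ (in1 ^ (in2 & (in2 ^ in0)))

(in1 ^ ((in1 ^ (in2 & (in2 ^ in0))) | (in2 ^ in0))) ^ (in1 ^ (in2 & (in2 ^ in0)))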